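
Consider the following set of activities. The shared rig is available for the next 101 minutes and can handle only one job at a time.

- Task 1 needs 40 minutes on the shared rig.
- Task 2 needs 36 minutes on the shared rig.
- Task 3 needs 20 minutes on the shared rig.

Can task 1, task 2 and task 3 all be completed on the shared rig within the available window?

Yes

Running back to back, the jobs need 40 + 36 + 20 = 96 minutes on the shared rig.
Since 96 ≤ 101, they fit within the window.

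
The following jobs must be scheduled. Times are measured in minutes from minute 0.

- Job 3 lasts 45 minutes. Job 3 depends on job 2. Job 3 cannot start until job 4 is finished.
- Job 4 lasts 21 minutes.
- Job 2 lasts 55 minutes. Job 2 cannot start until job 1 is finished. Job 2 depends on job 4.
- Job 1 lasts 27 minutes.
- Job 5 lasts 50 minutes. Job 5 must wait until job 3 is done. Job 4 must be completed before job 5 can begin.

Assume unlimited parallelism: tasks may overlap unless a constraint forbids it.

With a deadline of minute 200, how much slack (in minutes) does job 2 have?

Job 4 can start immediately at minute 0; it finishes at minute 21.
Job 1 can start immediately at minute 0; it finishes at minute 27.
Job 2 cannot start until job 1 (finishes minute 27); job 4 (finishes minute 21). The controlling bound is minute 27, so job 2 finishes at 27 + 55 = minute 82.

Working backward from the deadline:
Job 5 must finish by minute 200; it takes 50 minutes, so it must start by 200 − 50 = minute 150.
Job 3 has to be done before job 5 (must start by minute 150). That means finishing by minute 150, i.e. starting by 150 − 45 = minute 105.
Job 2 has to be done before job 3 (must start by minute 105). That means finishing by minute 105, i.e. starting by 105 − 55 = minute 50.
So job 2 can start as early as minute 27 and as late as minute 50, giving 50 − 27 = 23 minutes of slack.

23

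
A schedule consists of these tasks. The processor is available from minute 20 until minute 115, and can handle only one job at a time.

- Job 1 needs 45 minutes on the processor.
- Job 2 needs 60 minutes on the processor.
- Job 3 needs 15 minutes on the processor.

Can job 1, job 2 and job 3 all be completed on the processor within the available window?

The processor window is 115 − 20 = 95 minutes.
Running back to back, the jobs need 45 + 60 + 15 = 120 minutes on the processor.
Since 120 > 95, they cannot all fit.

No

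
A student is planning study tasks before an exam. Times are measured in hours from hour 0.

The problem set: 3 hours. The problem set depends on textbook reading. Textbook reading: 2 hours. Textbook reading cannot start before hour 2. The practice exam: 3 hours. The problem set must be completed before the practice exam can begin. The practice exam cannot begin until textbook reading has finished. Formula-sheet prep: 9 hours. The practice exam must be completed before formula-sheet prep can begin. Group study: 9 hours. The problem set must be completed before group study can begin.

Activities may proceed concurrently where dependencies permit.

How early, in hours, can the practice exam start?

After its own release at hour 2, textbook reading can start at hour 2 and finishes at hour 4.
The problem set cannot begin until textbook reading (finishes hour 4). It runs from hour 4 to 4 + 3 = hour 7.
The practice exam waits on the problem set (finishes hour 7); textbook reading (finishes hour 4). The latest of these is hour 7, which is the earliest the practice exam can start.

7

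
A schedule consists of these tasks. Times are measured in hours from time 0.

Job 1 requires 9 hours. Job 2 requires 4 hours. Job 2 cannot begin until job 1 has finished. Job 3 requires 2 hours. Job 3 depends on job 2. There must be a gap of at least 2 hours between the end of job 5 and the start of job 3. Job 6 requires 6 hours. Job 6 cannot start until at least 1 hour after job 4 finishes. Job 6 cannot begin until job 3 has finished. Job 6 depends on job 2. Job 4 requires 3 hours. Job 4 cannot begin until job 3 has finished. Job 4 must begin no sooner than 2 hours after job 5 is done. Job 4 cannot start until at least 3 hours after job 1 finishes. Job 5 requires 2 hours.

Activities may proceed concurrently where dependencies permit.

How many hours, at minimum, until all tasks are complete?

25

Nothing blocks job 5, so it runs from hour 0 to hour 2.
Nothing blocks job 1, so it runs from hour 0 to hour 9.
Job 2 waits on job 1 (finishes hour 9), so it starts at hour 9 and finishes at 9 + 4 = hour 13.
Job 3 has to wait for job 2 (finishes hour 13); job 5 (finishes hour 2, plus 2-hour gap → hour 4). The latest of these is hour 13, so job 3 runs hour 13 to 13 + 2 = hour 15.
For job 4: job 3 (finishes hour 15); job 5 (finishes hour 2, plus 2-hour gap → hour 4); job 1 (finishes hour 9, plus 3-hour gap → hour 12). Taking the maximum gives a start of hour 15, and it finishes at 15 + 3 = hour 18.
Job 6 needs all of job 4 (finishes hour 18, plus 1-hour gap → hour 19); job 3 (finishes hour 15); job 2 (finishes hour 13). That puts its earliest start at hour 19; it finishes at 19 + 6 = hour 25.
All tasks are finished once the last one completes. Finish times: Job 1 at 9, Job 2 at 13, Job 3 at 15, Job 4 at 18, Job 5 at 2, Job 6 at 25. The latest is hour 25.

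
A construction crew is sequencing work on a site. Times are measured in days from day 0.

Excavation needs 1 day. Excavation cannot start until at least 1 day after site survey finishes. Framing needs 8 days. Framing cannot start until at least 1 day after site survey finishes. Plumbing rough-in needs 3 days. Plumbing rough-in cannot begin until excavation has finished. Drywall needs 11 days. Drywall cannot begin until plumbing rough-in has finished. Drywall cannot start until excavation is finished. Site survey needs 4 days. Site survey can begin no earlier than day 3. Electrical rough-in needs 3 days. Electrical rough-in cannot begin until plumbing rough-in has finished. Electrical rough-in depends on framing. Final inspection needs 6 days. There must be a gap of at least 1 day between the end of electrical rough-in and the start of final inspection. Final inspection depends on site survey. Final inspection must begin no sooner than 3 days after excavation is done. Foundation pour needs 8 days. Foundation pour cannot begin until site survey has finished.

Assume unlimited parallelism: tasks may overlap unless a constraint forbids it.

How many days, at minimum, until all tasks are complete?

Site survey cannot begin until its own release at day 3. It runs from day 3 to 3 + 4 = day 7.
Framing waits on site survey (finishes day 7, plus 1-day gap → day 8), so it starts at day 8 and finishes at 8 + 8 = day 16.
After site survey (finishes day 7), foundation pour can start at day 7 and finishes at day 15.
Excavation waits on site survey (finishes day 7, plus 1-day gap → day 8), so it starts at day 8 and finishes at 8 + 1 = day 9.
After excavation (finishes day 9), plumbing rough-in can start at day 9 and finishes at day 12.
Drywall cannot start until plumbing rough-in (finishes day 12); excavation (finishes day 9). The controlling bound is day 12, so drywall finishes at 12 + 11 = day 23.
Electrical rough-in needs all of plumbing rough-in (finishes day 12); framing (finishes day 16). That puts its earliest start at day 16; it finishes at 16 + 3 = day 19.
Final inspection needs all of electrical rough-in (finishes day 19, plus 1-day gap → day 20); site survey (finishes day 7); excavation (finishes day 9, plus 3-day gap → day 12). That puts its earliest start at day 20; it finishes at 20 + 6 = day 26.
All tasks are finished once the last one completes. Finish times: Site survey at 7, Excavation at 9, Foundation pour at 15, Framing at 16, Plumbing rough-in at 12, Electrical rough-in at 19, Drywall at 23, Final inspection at 26. The latest is day 26.

26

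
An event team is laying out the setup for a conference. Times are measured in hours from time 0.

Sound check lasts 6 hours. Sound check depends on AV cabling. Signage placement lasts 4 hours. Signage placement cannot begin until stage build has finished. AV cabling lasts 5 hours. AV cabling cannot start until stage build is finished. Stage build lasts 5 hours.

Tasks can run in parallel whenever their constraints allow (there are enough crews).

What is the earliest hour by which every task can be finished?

16

Stage build has no prerequisites, so it starts at hour 0 and finishes at hour 5.
Signage placement cannot begin until stage build (finishes hour 5). It runs from hour 5 to 5 + 4 = hour 9.
After stage build (finishes hour 5), AV cabling can start at hour 5 and finishes at hour 10.
After AV cabling (finishes hour 10), sound check can start at hour 10 and finishes at hour 16.
All tasks are finished once the last one completes. Finish times: Stage build at 5, AV cabling at 10, Signage placement at 9, Sound check at 16. The latest is hour 16.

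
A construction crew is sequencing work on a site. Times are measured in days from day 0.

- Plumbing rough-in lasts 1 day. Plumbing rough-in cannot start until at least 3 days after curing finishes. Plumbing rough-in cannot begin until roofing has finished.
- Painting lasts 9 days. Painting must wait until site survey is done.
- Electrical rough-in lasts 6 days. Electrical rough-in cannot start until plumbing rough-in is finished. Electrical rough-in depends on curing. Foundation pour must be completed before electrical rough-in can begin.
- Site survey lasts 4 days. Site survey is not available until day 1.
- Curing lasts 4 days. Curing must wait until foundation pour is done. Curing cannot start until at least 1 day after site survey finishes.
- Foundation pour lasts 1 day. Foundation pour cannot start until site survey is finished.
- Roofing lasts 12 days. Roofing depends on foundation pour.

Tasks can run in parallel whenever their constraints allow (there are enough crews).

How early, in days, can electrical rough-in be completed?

Site survey cannot begin until its own release at day 1. It runs from day 1 to 1 + 4 = day 5.
Foundation pour cannot begin until site survey (finishes day 5). It runs from day 5 to 5 + 1 = day 6.
After foundation pour (finishes day 6), roofing can start at day 6 and finishes at day 18.
Curing cannot start until foundation pour (finishes day 6); site survey (finishes day 5, plus 1-day gap → day 6). The controlling bound is day 6, so curing finishes at 6 + 4 = day 10.
Plumbing rough-in has to wait for curing (finishes day 10, plus 3-day gap → day 13); roofing (finishes day 18). The latest of these is day 18, so plumbing rough-in runs day 18 to 18 + 1 = day 19.
For electrical rough-in: plumbing rough-in (finishes day 19); curing (finishes day 10); foundation pour (finishes day 6). Taking the maximum gives a start of day 19, and it finishes at 19 + 6 = day 25.

25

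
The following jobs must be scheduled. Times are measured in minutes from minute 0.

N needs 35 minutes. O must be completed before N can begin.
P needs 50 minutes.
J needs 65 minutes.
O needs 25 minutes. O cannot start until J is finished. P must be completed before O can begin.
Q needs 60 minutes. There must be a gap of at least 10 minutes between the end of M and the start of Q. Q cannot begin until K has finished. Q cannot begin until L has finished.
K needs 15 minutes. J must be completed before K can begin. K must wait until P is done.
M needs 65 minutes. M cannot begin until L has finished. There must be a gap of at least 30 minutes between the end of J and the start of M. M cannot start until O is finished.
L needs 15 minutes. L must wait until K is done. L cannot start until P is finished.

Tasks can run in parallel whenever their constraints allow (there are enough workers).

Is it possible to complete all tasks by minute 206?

P can start immediately at minute 0; it finishes at minute 50.
J can start immediately at minute 0; it finishes at minute 65.
O cannot start until J (finishes minute 65); P (finishes minute 50). The controlling bound is minute 65, so O finishes at 65 + 25 = minute 90.
N waits on O (finishes minute 90), so it starts at minute 90 and finishes at 90 + 35 = minute 125.
For K: J (finishes minute 65); P (finishes minute 50). Taking the maximum gives a start of minute 65, and it finishes at 65 + 15 = minute 80.
L has to wait for K (finishes minute 80); P (finishes minute 50). The latest of these is minute 80, so L runs minute 80 to 80 + 15 = minute 95.
M needs all of L (finishes minute 95); J (finishes minute 65, plus 30-minute gap → minute 95); O (finishes minute 90). That puts its earliest start at minute 95; it finishes at 95 + 65 = minute 160.
Q cannot start until M (finishes minute 160, plus 10-minute gap → minute 170); K (finishes minute 80); L (finishes minute 95). The controlling bound is minute 170, so Q finishes at 170 + 60 = minute 230.
The earliest everything can be done is minute 230, which is after the deadline of 206, so it is not possible.

No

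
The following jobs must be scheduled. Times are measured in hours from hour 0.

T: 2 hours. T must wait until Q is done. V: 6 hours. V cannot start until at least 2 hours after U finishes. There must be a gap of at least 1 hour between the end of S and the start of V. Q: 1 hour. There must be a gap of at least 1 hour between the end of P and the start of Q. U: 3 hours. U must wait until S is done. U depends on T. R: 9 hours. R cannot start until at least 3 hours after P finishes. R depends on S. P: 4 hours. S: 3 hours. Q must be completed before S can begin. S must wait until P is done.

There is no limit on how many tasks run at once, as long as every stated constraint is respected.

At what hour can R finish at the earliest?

Nothing blocks P, so it runs from hour 0 to hour 4.
After P (finishes hour 4, plus 1-hour gap → hour 5), Q can start at hour 5 and finishes at hour 6.
S cannot start until Q (finishes hour 6); P (finishes hour 4). The controlling bound is hour 6, so S finishes at 6 + 3 = hour 9.
R needs all of P (finishes hour 4, plus 3-hour gap → hour 7); S (finishes hour 9). That puts its earliest start at hour 9; it finishes at 9 + 9 = hour 18.

18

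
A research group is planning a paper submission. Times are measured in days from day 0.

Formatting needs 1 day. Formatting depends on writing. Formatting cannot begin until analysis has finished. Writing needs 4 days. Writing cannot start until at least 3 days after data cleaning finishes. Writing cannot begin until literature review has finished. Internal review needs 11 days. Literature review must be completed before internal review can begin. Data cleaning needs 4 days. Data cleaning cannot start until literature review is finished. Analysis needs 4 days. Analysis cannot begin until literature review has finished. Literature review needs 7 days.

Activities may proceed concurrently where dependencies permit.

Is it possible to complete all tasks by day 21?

Yes

Literature review has no prerequisites, so it starts at day 0 and finishes at day 7.
Internal review cannot begin until literature review (finishes day 7). It runs from day 7 to 7 + 11 = day 18.
After literature review (finishes day 7), analysis can start at day 7 and finishes at day 11.
Data cleaning waits on literature review (finishes day 7), so it starts at day 7 and finishes at 7 + 4 = day 11.
Writing needs all of data cleaning (finishes day 11, plus 3-day gap → day 14); literature review (finishes day 7). That puts its earliest start at day 14; it finishes at 14 + 4 = day 18.
Formatting needs all of writing (finishes day 18); analysis (finishes day 11). That puts its earliest start at day 18; it finishes at 18 + 1 = day 19.
Every task is finished by day 19, which is no later than the deadline of 21, so the schedule is feasible.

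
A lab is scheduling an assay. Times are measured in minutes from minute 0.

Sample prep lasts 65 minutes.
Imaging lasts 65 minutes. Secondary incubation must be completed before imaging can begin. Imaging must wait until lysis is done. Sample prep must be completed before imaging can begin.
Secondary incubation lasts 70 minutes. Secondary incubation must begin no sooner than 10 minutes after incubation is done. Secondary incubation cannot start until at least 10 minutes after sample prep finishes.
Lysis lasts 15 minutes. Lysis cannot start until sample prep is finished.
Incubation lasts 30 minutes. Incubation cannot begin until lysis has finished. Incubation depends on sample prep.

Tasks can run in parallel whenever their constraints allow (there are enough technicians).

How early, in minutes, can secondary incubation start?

120

Sample prep has no prerequisites, so it starts at minute 0 and finishes at minute 65.
Lysis cannot begin until sample prep (finishes minute 65). It runs from minute 65 to 65 + 15 = minute 80.
For incubation: lysis (finishes minute 80); sample prep (finishes minute 65). Taking the maximum gives a start of minute 80, and it finishes at 80 + 30 = minute 110.
Secondary incubation waits on incubation (finishes minute 110, plus 10-minute gap → minute 120); sample prep (finishes minute 65, plus 10-minute gap → minute 75). The latest of these is minute 120, which is the earliest secondary incubation can start.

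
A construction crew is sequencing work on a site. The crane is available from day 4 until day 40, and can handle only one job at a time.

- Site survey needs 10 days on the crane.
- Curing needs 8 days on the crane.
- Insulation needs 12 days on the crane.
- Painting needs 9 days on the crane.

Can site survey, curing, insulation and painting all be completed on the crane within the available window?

The crane window is 40 − 4 = 36 days.
Running back to back, the jobs need 10 + 8 + 12 + 9 = 39 days on the crane.
Since 39 > 36, they cannot all fit.

No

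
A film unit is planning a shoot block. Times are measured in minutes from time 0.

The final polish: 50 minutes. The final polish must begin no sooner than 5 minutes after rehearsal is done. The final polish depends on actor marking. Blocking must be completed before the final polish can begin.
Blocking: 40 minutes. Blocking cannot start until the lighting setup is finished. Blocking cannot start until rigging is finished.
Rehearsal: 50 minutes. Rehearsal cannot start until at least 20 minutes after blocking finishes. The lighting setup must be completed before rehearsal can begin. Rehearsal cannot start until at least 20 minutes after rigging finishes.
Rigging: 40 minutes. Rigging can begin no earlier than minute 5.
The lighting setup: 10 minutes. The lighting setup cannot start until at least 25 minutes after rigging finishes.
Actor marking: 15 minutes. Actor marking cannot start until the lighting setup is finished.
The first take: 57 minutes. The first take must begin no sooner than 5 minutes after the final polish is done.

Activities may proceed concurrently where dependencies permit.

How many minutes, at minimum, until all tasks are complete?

Rigging waits on its own release at minute 5, so it starts at minute 5 and finishes at 5 + 40 = minute 45.
The lighting setup cannot begin until rigging (finishes minute 45, plus 25-minute gap → minute 70). It runs from minute 70 to 70 + 10 = minute 80.
After the lighting setup (finishes minute 80), actor marking can start at minute 80 and finishes at minute 95.
Blocking cannot start until the lighting setup (finishes minute 80); rigging (finishes minute 45). The controlling bound is minute 80, so blocking finishes at 80 + 40 = minute 120.
For rehearsal: blocking (finishes minute 120, plus 20-minute gap → minute 140); the lighting setup (finishes minute 80); rigging (finishes minute 45, plus 20-minute gap → minute 65). Taking the maximum gives a start of minute 140, and it finishes at 140 + 50 = minute 190.
The final polish cannot start until rehearsal (finishes minute 190, plus 5-minute gap → minute 195); actor marking (finishes minute 95); blocking (finishes minute 120). The controlling bound is minute 195, so the final polish finishes at 195 + 50 = minute 245.
The first take waits on the final polish (finishes minute 245, plus 5-minute gap → minute 250), so it starts at minute 250 and finishes at 250 + 57 = minute 307.
All tasks are finished once the last one completes. Finish times: Rigging at 45, The lighting setup at 80, Blocking at 120, Actor marking at 95, Rehearsal at 190, The final polish at 245, The first take at 307. The latest is minute 307.

307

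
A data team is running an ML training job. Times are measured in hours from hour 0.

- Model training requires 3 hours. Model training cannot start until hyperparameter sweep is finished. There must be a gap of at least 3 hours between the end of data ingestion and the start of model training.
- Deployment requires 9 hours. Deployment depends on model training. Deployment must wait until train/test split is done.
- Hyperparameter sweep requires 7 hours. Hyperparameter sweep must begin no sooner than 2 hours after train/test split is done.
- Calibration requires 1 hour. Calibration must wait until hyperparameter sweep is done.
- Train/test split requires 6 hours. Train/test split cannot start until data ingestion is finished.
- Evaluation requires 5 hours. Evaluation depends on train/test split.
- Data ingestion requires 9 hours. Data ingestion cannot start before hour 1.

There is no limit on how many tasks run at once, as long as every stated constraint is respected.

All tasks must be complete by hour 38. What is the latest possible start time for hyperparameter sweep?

19

Deployment has no dependents, so it just needs to finish by hour 38. Starting by 38 − 9 = hour 29 achieves that.
Model training feeds into deployment (must start by hour 29); so model training must finish by hour 29 and therefore start by hour 26.
Calibration has no dependents, so it just needs to finish by hour 38. Starting by 38 − 1 = hour 37 achieves that.
Hyperparameter sweep has several dependents: model training (must start by hour 26); calibration (must start by hour 37). The earliest of those limits is hour 26, so hyperparameter sweep must start by 26 − 7 = hour 19.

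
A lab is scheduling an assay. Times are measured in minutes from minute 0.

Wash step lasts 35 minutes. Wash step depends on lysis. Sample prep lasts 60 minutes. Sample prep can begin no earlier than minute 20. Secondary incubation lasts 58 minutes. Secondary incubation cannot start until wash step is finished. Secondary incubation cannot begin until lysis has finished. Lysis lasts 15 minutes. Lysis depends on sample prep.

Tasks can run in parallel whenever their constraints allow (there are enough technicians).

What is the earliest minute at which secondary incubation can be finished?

Sample prep cannot begin until its own release at minute 20. It runs from minute 20 to 20 + 60 = minute 80.
Lysis waits on sample prep (finishes minute 80), so it starts at minute 80 and finishes at 80 + 15 = minute 95.
Wash step cannot begin until lysis (finishes minute 95). It runs from minute 95 to 95 + 35 = minute 130.
Secondary incubation cannot start until wash step (finishes minute 130); lysis (finishes minute 95). The controlling bound is minute 130, so secondary incubation finishes at 130 + 58 = minute 188.

188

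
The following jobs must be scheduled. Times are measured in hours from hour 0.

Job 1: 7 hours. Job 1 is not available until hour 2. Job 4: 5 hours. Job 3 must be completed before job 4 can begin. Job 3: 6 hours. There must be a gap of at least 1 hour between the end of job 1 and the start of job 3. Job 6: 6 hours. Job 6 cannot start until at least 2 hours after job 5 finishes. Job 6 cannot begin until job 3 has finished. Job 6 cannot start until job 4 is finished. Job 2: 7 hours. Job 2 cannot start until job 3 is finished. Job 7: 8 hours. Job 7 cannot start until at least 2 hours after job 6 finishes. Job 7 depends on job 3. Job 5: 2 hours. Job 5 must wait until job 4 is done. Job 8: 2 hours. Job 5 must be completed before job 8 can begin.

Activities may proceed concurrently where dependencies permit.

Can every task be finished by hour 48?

Yes

Job 1 waits on its own release at hour 2, so it starts at hour 2 and finishes at 2 + 7 = hour 9.
Job 3 cannot begin until job 1 (finishes hour 9, plus 1-hour gap → hour 10). It runs from hour 10 to 10 + 6 = hour 16.
Job 4 cannot begin until job 3 (finishes hour 16). It runs from hour 16 to 16 + 5 = hour 21.
Job 5 waits on job 4 (finishes hour 21), so it starts at hour 21 and finishes at 21 + 2 = hour 23.
Job 8 cannot begin until job 5 (finishes hour 23). It runs from hour 23 to 23 + 2 = hour 25.
For job 6: job 5 (finishes hour 23, plus 2-hour gap → hour 25); job 3 (finishes hour 16); job 4 (finishes hour 21). Taking the maximum gives a start of hour 25, and it finishes at 25 + 6 = hour 31.
For job 7: job 6 (finishes hour 31, plus 2-hour gap → hour 33); job 3 (finishes hour 16). Taking the maximum gives a start of hour 33, and it finishes at 33 + 8 = hour 41.
After job 3 (finishes hour 16), job 2 can start at hour 16 and finishes at hour 23.
Every task is finished by hour 41, which is no later than the deadline of 48, so the schedule is feasible.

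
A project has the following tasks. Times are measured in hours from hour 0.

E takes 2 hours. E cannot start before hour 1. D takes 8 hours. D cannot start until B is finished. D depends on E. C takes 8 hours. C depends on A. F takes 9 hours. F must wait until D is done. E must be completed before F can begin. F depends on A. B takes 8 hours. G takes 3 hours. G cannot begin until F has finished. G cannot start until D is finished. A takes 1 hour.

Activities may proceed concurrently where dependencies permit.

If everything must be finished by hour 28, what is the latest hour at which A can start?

15

Nothing follows C; the deadline of hour 28 is its only limit. It must start by 28 − 8 = hour 20.
G has no dependents, so it just needs to finish by hour 28. Starting by 28 − 3 = hour 25 achieves that.
F must finish before G (must start by hour 25). With a 9-hour duration, F must start by 25 − 9 = hour 16.
For A: C (must start by hour 20); F (must start by hour 16). The most restrictive is hour 16; with a 1-hour duration, A must start by hour 15.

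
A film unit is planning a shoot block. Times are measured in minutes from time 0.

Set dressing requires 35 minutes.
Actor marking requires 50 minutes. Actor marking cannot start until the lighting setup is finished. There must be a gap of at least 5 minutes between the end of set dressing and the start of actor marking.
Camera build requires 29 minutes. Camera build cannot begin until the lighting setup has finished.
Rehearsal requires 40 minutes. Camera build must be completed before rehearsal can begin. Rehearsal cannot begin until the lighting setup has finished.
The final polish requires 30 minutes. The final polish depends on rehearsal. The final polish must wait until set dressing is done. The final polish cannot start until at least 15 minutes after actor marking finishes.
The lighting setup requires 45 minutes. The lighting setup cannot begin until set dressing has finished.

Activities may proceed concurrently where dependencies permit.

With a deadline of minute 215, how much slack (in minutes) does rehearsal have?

Nothing blocks set dressing, so it runs from minute 0 to minute 35.
After set dressing (finishes minute 35), the lighting setup can start at minute 35 and finishes at minute 80.
Camera build waits on the lighting setup (finishes minute 80), so it starts at minute 80 and finishes at 80 + 29 = minute 109.
Rehearsal has to wait for camera build (finishes minute 109); the lighting setup (finishes minute 80). The latest of these is minute 109, so rehearsal runs minute 109 to 109 + 40 = minute 149.

Working backward from the deadline:
Nothing follows the final polish; the deadline of minute 215 is its only limit. It must start by 215 − 30 = minute 185.
Rehearsal must finish before the final polish (must start by minute 185). With a 40-minute duration, rehearsal must start by 185 − 40 = minute 145.
So rehearsal can start as early as minute 109 and as late as minute 145, giving 145 − 109 = 36 minutes of slack.

36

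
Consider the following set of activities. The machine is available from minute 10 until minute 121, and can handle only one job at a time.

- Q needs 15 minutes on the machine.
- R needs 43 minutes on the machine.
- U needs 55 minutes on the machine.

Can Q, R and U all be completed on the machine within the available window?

No

The machine window is 121 − 10 = 111 minutes.
Running back to back, the jobs need 15 + 43 + 55 = 113 minutes on the machine.
Since 113 > 111, they cannot all fit.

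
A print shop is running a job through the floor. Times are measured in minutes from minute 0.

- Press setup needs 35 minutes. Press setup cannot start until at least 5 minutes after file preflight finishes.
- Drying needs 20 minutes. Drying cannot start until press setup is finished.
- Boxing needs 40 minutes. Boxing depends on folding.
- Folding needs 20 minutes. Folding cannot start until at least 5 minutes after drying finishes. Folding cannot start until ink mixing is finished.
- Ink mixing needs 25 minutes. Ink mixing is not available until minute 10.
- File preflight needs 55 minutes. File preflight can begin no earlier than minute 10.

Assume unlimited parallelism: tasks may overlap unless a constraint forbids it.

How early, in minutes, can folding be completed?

150

Ink mixing waits on its own release at minute 10, so it starts at minute 10 and finishes at 10 + 25 = minute 35.
File preflight cannot begin until its own release at minute 10. It runs from minute 10 to 10 + 55 = minute 65.
Press setup waits on file preflight (finishes minute 65, plus 5-minute gap → minute 70), so it starts at minute 70 and finishes at 70 + 35 = minute 105.
Drying cannot begin until press setup (finishes minute 105). It runs from minute 105 to 105 + 20 = minute 125.
Folding cannot start until drying (finishes minute 125, plus 5-minute gap → minute 130); ink mixing (finishes minute 35). The controlling bound is minute 130, so folding finishes at 130 + 20 = minute 150.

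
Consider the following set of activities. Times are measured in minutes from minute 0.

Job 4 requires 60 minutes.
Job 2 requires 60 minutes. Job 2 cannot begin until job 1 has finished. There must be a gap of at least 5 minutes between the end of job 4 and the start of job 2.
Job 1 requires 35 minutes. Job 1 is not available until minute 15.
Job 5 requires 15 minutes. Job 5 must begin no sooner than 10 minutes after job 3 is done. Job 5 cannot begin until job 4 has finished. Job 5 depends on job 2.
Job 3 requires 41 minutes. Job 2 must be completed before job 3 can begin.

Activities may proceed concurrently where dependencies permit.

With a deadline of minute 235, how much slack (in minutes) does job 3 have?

Nothing blocks job 4, so it runs from minute 0 to minute 60.
Job 1 waits on its own release at minute 15, so it starts at minute 15 and finishes at 15 + 35 = minute 50.
For job 2: job 1 (finishes minute 50); job 4 (finishes minute 60, plus 5-minute gap → minute 65). Taking the maximum gives a start of minute 65, and it finishes at 65 + 60 = minute 125.
After job 2 (finishes minute 125), job 3 can start at minute 125 and finishes at minute 166.

Working backward from the deadline:
Nothing follows job 5; the deadline of minute 235 is its only limit. It must start by 235 − 15 = minute 220.
Job 3 feeds into job 5 (must start by minute 220, minus 10-minute gap → minute 210); so job 3 must finish by minute 210 and therefore start by minute 169.
So job 3 can start as early as minute 125 and as late as minute 169, giving 169 − 125 = 44 minutes of slack.

44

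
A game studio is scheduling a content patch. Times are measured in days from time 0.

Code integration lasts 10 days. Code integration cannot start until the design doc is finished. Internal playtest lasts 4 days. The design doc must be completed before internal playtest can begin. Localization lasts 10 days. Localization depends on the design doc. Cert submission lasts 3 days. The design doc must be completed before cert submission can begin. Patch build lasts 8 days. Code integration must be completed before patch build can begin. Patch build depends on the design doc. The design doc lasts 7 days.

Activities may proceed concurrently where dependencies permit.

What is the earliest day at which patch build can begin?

Nothing blocks the design doc, so it runs from day 0 to day 7.
Code integration waits on the design doc (finishes day 7), so it starts at day 7 and finishes at 7 + 10 = day 17.
Patch build waits on code integration (finishes day 17); the design doc (finishes day 7). The latest of these is day 17, which is the earliest patch build can start.

17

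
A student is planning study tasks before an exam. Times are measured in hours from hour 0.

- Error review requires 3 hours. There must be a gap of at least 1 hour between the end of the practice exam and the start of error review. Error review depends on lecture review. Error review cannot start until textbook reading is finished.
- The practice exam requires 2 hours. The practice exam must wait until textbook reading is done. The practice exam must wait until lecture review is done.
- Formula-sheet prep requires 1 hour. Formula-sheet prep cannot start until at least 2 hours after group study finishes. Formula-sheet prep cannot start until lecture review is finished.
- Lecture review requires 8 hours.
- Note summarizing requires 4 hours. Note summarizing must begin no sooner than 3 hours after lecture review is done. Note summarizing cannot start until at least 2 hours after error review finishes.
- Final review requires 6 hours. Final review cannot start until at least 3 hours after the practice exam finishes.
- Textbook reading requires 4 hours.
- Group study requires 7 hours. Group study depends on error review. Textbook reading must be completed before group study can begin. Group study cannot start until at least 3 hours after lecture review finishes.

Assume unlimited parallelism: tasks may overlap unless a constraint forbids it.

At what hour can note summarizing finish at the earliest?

20

Lecture review can start immediately at hour 0; it finishes at hour 8.
Textbook reading can start immediately at hour 0; it finishes at hour 4.
The practice exam needs all of textbook reading (finishes hour 4); lecture review (finishes hour 8). That puts its earliest start at hour 8; it finishes at 8 + 2 = hour 10.
For error review: the practice exam (finishes hour 10, plus 1-hour gap → hour 11); lecture review (finishes hour 8); textbook reading (finishes hour 4). Taking the maximum gives a start of hour 11, and it finishes at 11 + 3 = hour 14.
Note summarizing has to wait for lecture review (finishes hour 8, plus 3-hour gap → hour 11); error review (finishes hour 14, plus 2-hour gap → hour 16). The latest of these is hour 16, so note summarizing runs hour 16 to 16 + 4 = hour 20.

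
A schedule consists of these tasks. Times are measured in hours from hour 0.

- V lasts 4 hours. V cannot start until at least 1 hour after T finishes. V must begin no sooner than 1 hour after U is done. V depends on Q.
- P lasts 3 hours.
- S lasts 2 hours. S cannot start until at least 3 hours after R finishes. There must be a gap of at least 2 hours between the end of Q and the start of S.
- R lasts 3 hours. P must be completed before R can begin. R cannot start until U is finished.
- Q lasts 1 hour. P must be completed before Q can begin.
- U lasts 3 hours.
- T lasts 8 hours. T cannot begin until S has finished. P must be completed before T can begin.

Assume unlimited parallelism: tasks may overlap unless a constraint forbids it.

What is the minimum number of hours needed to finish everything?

Nothing blocks U, so it runs from hour 0 to hour 3.
P has no prerequisites, so it starts at hour 0 and finishes at hour 3.
R has to wait for P (finishes hour 3); U (finishes hour 3). The latest of these is hour 3, so R runs hour 3 to 3 + 3 = hour 6.
Q cannot begin until P (finishes hour 3). It runs from hour 3 to 3 + 1 = hour 4.
S cannot start until R (finishes hour 6, plus 3-hour gap → hour 9); Q (finishes hour 4, plus 2-hour gap → hour 6). The controlling bound is hour 9, so S finishes at 9 + 2 = hour 11.
T cannot start until S (finishes hour 11); P (finishes hour 3). The controlling bound is hour 11, so T finishes at 11 + 8 = hour 19.
V needs all of T (finishes hour 19, plus 1-hour gap → hour 20); U (finishes hour 3, plus 1-hour gap → hour 4); Q (finishes hour 4). That puts its earliest start at hour 20; it finishes at 20 + 4 = hour 24.
All tasks are finished once the last one completes. Finish times: P at 3, Q at 4, R at 6, S at 11, T at 19, U at 3, V at 24. The latest is hour 24.

24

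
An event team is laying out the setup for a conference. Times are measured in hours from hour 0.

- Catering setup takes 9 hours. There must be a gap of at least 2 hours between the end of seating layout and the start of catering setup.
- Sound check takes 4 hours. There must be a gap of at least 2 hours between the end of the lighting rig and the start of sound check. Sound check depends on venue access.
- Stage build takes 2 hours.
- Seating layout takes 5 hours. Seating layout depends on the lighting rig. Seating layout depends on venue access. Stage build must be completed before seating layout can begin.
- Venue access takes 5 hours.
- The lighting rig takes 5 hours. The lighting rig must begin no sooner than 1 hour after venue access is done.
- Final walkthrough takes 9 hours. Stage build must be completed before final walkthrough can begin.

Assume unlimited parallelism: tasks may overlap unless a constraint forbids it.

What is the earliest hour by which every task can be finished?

27

Stage build can start immediately at hour 0; it finishes at hour 2.
Final walkthrough cannot begin until stage build (finishes hour 2). It runs from hour 2 to 2 + 9 = hour 11.
Venue access has no prerequisites, so it starts at hour 0 and finishes at hour 5.
The lighting rig waits on venue access (finishes hour 5, plus 1-hour gap → hour 6), so it starts at hour 6 and finishes at 6 + 5 = hour 11.
For sound check: the lighting rig (finishes hour 11, plus 2-hour gap → hour 13); venue access (finishes hour 5). Taking the maximum gives a start of hour 13, and it finishes at 13 + 4 = hour 17.
For seating layout: the lighting rig (finishes hour 11); venue access (finishes hour 5); stage build (finishes hour 2). Taking the maximum gives a start of hour 11, and it finishes at 11 + 5 = hour 16.
Catering setup cannot begin until seating layout (finishes hour 16, plus 2-hour gap → hour 18). It runs from hour 18 to 18 + 9 = hour 27.
All tasks are finished once the last one completes. Finish times: Venue access at 5, Stage build at 2, The lighting rig at 11, Seating layout at 16, Catering setup at 27, Sound check at 17, Final walkthrough at 11. The latest is hour 27.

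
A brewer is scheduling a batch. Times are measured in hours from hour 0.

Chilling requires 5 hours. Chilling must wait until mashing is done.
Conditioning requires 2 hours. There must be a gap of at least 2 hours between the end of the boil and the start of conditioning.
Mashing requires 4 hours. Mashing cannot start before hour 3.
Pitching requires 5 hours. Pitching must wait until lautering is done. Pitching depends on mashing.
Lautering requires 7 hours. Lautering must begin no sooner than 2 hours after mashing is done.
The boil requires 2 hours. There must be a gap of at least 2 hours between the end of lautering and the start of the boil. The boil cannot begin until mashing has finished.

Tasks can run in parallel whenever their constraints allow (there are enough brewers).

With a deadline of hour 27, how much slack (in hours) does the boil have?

3

Mashing cannot begin until its own release at hour 3. It runs from hour 3 to 3 + 4 = hour 7.
Lautering cannot begin until mashing (finishes hour 7, plus 2-hour gap → hour 9). It runs from hour 9 to 9 + 7 = hour 16.
The boil needs all of lautering (finishes hour 16, plus 2-hour gap → hour 18); mashing (finishes hour 7). That puts its earliest start at hour 18; it finishes at 18 + 2 = hour 20.

Working backward from the deadline:
Conditioning has no dependents, so it just needs to finish by hour 27. Starting by 27 − 2 = hour 25 achieves that.
The boil must finish before conditioning (must start by hour 25, minus 2-hour gap → hour 23). With a 2-hour duration, the boil must start by 23 − 2 = hour 21.
So the boil can start as early as hour 18 and as late as hour 21, giving 21 − 18 = 3 hours of slack.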